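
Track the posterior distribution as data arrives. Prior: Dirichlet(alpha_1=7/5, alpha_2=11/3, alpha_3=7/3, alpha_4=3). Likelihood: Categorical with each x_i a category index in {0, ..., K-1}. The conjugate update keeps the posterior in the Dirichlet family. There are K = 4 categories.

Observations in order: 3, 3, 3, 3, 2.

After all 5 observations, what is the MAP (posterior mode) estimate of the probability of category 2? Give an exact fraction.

obs 1: x=3 → posterior Dirichlet(7/5, 11/3, 7/3, 4)
obs 2: x=3 → posterior Dirichlet(7/5, 11/3, 7/3, 5)
obs 3: x=3 → posterior Dirichlet(7/5, 11/3, 7/3, 6)
obs 4: x=3 → posterior Dirichlet(7/5, 11/3, 7/3, 7)
obs 5: x=2 → posterior Dirichlet(7/5, 11/3, 10/3, 7)

35/171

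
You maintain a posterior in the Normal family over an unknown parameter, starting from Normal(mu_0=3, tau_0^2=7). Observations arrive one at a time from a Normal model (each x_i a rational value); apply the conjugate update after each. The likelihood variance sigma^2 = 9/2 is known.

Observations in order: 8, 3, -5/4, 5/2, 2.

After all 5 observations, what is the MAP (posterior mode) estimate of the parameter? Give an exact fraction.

obs 1: x=8 → posterior Normal(139/23, 63/23)
obs 2: x=3 → posterior Normal(181/37, 63/37)
obs 3: x=-5/4 → posterior Normal(109/34, 21/17)
obs 4: x=5/2 → posterior Normal(397/130, 63/65)
obs 5: x=2 → posterior Normal(453/158, 63/79)

453/158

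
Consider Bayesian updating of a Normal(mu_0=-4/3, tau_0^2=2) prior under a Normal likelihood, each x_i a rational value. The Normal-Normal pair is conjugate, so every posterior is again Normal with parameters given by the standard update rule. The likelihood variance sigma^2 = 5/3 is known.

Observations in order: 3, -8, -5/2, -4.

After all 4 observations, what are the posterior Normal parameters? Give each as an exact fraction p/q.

obs 1: x=3 → posterior Normal(34/33, 10/11)
obs 2: x=-8 → posterior Normal(-110/51, 10/17)
obs 3: x=-5/2 → posterior Normal(-155/69, 10/23)
obs 4: x=-4 → posterior Normal(-227/87, 10/29)

mu_0=-227/87, tau_0^2=10/29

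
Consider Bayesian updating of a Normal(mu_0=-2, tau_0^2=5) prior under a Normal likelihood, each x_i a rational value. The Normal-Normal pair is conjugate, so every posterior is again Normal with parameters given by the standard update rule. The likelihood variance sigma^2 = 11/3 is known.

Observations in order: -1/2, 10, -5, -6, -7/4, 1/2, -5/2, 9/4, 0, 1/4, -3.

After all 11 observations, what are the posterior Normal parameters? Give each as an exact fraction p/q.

obs 1: x=-1/2 → posterior Normal(-59/52, 55/26)
obs 2: x=10 → posterior Normal(241/82, 55/41)
obs 3: x=-5 → posterior Normal(13/16, 55/56)
obs 4: x=-6 → posterior Normal(-89/142, 55/71)
obs 5: x=-7/4 → posterior Normal(-283/344, 55/86)
obs 6: x=1/2 → posterior Normal(-253/404, 55/101)
obs 7: x=-5/2 → posterior Normal(-403/464, 55/116)
obs 8: x=9/4 → posterior Normal(-67/131, 55/131)
obs 9: x=0 → posterior Normal(-67/146, 55/146)
obs 10: x=1/4 → posterior Normal(-11/28, 55/161)
obs 11: x=-3 → posterior Normal(-433/704, 5/16)

mu_0=-433/704, tau_0^2=5/16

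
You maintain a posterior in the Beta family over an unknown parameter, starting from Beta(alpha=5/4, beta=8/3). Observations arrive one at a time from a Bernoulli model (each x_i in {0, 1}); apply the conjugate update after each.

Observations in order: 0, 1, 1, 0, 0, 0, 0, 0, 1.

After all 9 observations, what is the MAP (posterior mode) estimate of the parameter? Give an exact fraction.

39/131

obs 1: x=0 → posterior Beta(5/4, 11/3)
obs 2: x=1 → posterior Beta(9/4, 11/3)
obs 3: x=1 → posterior Beta(13/4, 11/3)
obs 4: x=0 → posterior Beta(13/4, 14/3)
obs 5: x=0 → posterior Beta(13/4, 17/3)
obs 6: x=0 → posterior Beta(13/4, 20/3)
obs 7: x=0 → posterior Beta(13/4, 23/3)
obs 8: x=0 → posterior Beta(13/4, 26/3)
obs 9: x=1 → posterior Beta(17/4, 26/3)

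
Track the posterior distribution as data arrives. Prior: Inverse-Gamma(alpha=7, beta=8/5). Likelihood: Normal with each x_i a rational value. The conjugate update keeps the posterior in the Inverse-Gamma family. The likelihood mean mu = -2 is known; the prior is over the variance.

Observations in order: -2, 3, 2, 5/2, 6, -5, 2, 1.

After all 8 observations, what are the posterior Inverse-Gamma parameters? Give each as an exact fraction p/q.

obs 1: x=-2 → posterior Inverse-Gamma(15/2, 8/5)
obs 2: x=3 → posterior Inverse-Gamma(8, 141/10)
obs 3: x=2 → posterior Inverse-Gamma(17/2, 221/10)
obs 4: x=5/2 → posterior Inverse-Gamma(9, 1289/40)
obs 5: x=6 → posterior Inverse-Gamma(19/2, 2569/40)
obs 6: x=-5 → posterior Inverse-Gamma(10, 2749/40)
obs 7: x=2 → posterior Inverse-Gamma(21/2, 3069/40)
obs 8: x=1 → posterior Inverse-Gamma(11, 3249/40)

alpha=11, beta=3249/40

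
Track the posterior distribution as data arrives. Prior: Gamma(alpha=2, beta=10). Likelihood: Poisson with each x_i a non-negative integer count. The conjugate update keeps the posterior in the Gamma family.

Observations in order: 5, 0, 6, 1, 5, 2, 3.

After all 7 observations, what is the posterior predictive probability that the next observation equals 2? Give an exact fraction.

8486216782865297616087602928025/36132988816414656965872925540352

obs 1: x=5 → posterior Gamma(7, 11)
obs 2: x=0 → posterior Gamma(7, 12)
obs 3: x=6 → posterior Gamma(13, 13)
obs 4: x=1 → posterior Gamma(14, 14)
obs 5: x=5 → posterior Gamma(19, 15)
obs 6: x=2 → posterior Gamma(21, 16)
obs 7: x=3 → posterior Gamma(24, 17)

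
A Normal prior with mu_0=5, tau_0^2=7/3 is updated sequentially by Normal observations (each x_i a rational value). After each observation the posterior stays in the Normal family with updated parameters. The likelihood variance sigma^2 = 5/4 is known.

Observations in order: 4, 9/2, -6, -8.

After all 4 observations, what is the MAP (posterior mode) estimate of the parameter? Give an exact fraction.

obs 1: x=4 → posterior Normal(187/43, 35/43)
obs 2: x=9/2 → posterior Normal(313/71, 35/71)
obs 3: x=-6 → posterior Normal(145/99, 35/99)
obs 4: x=-8 → posterior Normal(-79/127, 35/127)

-79/127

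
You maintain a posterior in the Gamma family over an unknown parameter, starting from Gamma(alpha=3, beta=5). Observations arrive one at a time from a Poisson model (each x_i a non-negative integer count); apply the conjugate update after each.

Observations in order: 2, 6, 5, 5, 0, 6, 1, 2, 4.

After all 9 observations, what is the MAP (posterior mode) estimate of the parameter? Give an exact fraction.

33/14

obs 1: x=2 → posterior Gamma(5, 6)
obs 2: x=6 → posterior Gamma(11, 7)
obs 3: x=5 → posterior Gamma(16, 8)
obs 4: x=5 → posterior Gamma(21, 9)
obs 5: x=0 → posterior Gamma(21, 10)
obs 6: x=6 → posterior Gamma(27, 11)
obs 7: x=1 → posterior Gamma(28, 12)
obs 8: x=2 → posterior Gamma(30, 13)
obs 9: x=4 → posterior Gamma(34, 14)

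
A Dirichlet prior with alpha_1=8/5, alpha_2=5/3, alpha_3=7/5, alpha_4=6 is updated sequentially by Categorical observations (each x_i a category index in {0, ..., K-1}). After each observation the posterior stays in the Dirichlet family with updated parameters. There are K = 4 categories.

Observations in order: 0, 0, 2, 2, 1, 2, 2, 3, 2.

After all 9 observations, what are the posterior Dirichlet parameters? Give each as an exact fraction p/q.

obs 1: x=0 → posterior Dirichlet(13/5, 5/3, 7/5, 6)
obs 2: x=0 → posterior Dirichlet(18/5, 5/3, 7/5, 6)
obs 3: x=2 → posterior Dirichlet(18/5, 5/3, 12/5, 6)
obs 4: x=2 → posterior Dirichlet(18/5, 5/3, 17/5, 6)
obs 5: x=1 → posterior Dirichlet(18/5, 8/3, 17/5, 6)
obs 6: x=2 → posterior Dirichlet(18/5, 8/3, 22/5, 6)
obs 7: x=2 → posterior Dirichlet(18/5, 8/3, 27/5, 6)
obs 8: x=3 → posterior Dirichlet(18/5, 8/3, 27/5, 7)
obs 9: x=2 → posterior Dirichlet(18/5, 8/3, 32/5, 7)

alpha_1=18/5, alpha_2=8/3, alpha_3=32/5, alpha_4=7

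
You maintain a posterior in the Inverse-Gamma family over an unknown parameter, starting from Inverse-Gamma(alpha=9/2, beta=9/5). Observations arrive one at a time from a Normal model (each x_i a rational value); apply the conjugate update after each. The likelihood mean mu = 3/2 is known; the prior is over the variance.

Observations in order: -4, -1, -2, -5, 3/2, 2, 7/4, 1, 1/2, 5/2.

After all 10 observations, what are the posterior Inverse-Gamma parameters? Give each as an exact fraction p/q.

obs 1: x=-4 → posterior Inverse-Gamma(5, 677/40)
obs 2: x=-1 → posterior Inverse-Gamma(11/2, 401/20)
obs 3: x=-2 → posterior Inverse-Gamma(6, 1047/40)
obs 4: x=-5 → posterior Inverse-Gamma(13/2, 473/10)
obs 5: x=3/2 → posterior Inverse-Gamma(7, 473/10)
obs 6: x=2 → posterior Inverse-Gamma(15/2, 1897/40)
obs 7: x=7/4 → posterior Inverse-Gamma(8, 7593/160)
obs 8: x=1 → posterior Inverse-Gamma(17/2, 7613/160)
obs 9: x=1/2 → posterior Inverse-Gamma(9, 7693/160)
obs 10: x=5/2 → posterior Inverse-Gamma(19/2, 7773/160)

alpha=19/2, beta=7773/160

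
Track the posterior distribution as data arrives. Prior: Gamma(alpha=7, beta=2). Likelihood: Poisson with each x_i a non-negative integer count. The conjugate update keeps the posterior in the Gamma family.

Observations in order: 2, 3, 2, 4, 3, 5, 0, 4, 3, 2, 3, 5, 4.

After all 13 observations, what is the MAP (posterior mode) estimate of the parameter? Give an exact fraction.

obs 1: x=2 → posterior Gamma(9, 3)
obs 2: x=3 → posterior Gamma(12, 4)
obs 3: x=2 → posterior Gamma(14, 5)
obs 4: x=4 → posterior Gamma(18, 6)
obs 5: x=3 → posterior Gamma(21, 7)
obs 6: x=5 → posterior Gamma(26, 8)
obs 7: x=0 → posterior Gamma(26, 9)
obs 8: x=4 → posterior Gamma(30, 10)
obs 9: x=3 → posterior Gamma(33, 11)
obs 10: x=2 → posterior Gamma(35, 12)
obs 11: x=3 → posterior Gamma(38, 13)
obs 12: x=5 → posterior Gamma(43, 14)
obs 13: x=4 → posterior Gamma(47, 15)

46/15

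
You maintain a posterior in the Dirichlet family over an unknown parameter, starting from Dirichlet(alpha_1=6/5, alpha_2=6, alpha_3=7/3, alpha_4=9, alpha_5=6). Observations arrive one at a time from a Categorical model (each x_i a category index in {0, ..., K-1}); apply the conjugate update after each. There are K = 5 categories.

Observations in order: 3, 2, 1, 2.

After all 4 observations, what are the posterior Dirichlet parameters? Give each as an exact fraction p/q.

alpha_1=6/5, alpha_2=7, alpha_3=13/3, alpha_4=10, alpha_5=6

obs 1: x=3 → posterior Dirichlet(6/5, 6, 7/3, 10, 6)
obs 2: x=2 → posterior Dirichlet(6/5, 6, 10/3, 10, 6)
obs 3: x=1 → posterior Dirichlet(6/5, 7, 10/3, 10, 6)
obs 4: x=2 → posterior Dirichlet(6/5, 7, 13/3, 10, 6)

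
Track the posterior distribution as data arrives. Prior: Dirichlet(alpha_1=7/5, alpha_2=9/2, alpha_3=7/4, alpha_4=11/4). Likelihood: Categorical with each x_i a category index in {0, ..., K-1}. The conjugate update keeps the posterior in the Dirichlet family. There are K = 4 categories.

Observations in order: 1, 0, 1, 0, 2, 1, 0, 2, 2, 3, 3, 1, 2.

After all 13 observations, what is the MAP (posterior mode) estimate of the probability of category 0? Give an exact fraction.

17/97

obs 1: x=1 → posterior Dirichlet(7/5, 11/2, 7/4, 11/4)
obs 2: x=0 → posterior Dirichlet(12/5, 11/2, 7/4, 11/4)
obs 3: x=1 → posterior Dirichlet(12/5, 13/2, 7/4, 11/4)
obs 4: x=0 → posterior Dirichlet(17/5, 13/2, 7/4, 11/4)
obs 5: x=2 → posterior Dirichlet(17/5, 13/2, 11/4, 11/4)
obs 6: x=1 → posterior Dirichlet(17/5, 15/2, 11/4, 11/4)
obs 7: x=0 → posterior Dirichlet(22/5, 15/2, 11/4, 11/4)
obs 8: x=2 → posterior Dirichlet(22/5, 15/2, 15/4, 11/4)
obs 9: x=2 → posterior Dirichlet(22/5, 15/2, 19/4, 11/4)
obs 10: x=3 → posterior Dirichlet(22/5, 15/2, 19/4, 15/4)
obs 11: x=3 → posterior Dirichlet(22/5, 15/2, 19/4, 19/4)
obs 12: x=1 → posterior Dirichlet(22/5, 17/2, 19/4, 19/4)
obs 13: x=2 → posterior Dirichlet(22/5, 17/2, 23/4, 19/4)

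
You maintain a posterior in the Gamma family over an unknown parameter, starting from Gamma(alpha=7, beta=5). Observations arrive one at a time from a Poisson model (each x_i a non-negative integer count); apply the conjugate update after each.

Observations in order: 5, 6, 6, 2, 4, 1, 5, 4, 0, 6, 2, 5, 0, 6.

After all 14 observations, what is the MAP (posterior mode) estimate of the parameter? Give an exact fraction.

obs 1: x=5 → posterior Gamma(12, 6)
obs 2: x=6 → posterior Gamma(18, 7)
obs 3: x=6 → posterior Gamma(24, 8)
obs 4: x=2 → posterior Gamma(26, 9)
obs 5: x=4 → posterior Gamma(30, 10)
obs 6: x=1 → posterior Gamma(31, 11)
obs 7: x=5 → posterior Gamma(36, 12)
obs 8: x=4 → posterior Gamma(40, 13)
obs 9: x=0 → posterior Gamma(40, 14)
obs 10: x=6 → posterior Gamma(46, 15)
obs 11: x=2 → posterior Gamma(48, 16)
obs 12: x=5 → posterior Gamma(53, 17)
obs 13: x=0 → posterior Gamma(53, 18)
obs 14: x=6 → posterior Gamma(59, 19)

58/19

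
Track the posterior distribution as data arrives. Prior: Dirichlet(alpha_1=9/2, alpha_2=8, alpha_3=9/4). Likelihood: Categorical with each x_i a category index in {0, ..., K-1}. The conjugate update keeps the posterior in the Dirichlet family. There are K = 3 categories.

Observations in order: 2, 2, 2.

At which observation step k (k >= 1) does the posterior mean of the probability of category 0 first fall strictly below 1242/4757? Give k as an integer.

k = 3

obs 1: x=2 → posterior Dirichlet(9/2, 8, 13/4)
obs 2: x=2 → posterior Dirichlet(9/2, 8, 17/4)
obs 3: x=2 → posterior Dirichlet(9/2, 8, 21/4)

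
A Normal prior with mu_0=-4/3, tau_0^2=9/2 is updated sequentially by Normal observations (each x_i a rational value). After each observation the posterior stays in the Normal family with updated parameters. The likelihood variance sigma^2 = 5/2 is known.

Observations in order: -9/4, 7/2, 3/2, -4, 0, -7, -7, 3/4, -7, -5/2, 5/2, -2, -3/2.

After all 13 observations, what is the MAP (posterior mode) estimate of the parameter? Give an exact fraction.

obs 1: x=-9/4 → posterior Normal(-323/168, 45/28)
obs 2: x=7/2 → posterior Normal(55/276, 45/46)
obs 3: x=3/2 → posterior Normal(217/384, 45/64)
obs 4: x=-4 → posterior Normal(-215/492, 45/82)
obs 5: x=0 → posterior Normal(-43/120, 9/20)
obs 6: x=-7 → posterior Normal(-971/708, 45/118)
obs 7: x=-7 → posterior Normal(-1727/816, 45/136)
obs 8: x=3/4 → posterior Normal(-823/462, 45/154)
obs 9: x=-7 → posterior Normal(-1201/516, 45/172)
obs 10: x=-5/2 → posterior Normal(-668/285, 9/38)
obs 11: x=5/2 → posterior Normal(-1201/624, 45/208)
obs 12: x=-2 → posterior Normal(-1309/678, 45/226)
obs 13: x=-3/2 → posterior Normal(-695/366, 45/244)

-695/366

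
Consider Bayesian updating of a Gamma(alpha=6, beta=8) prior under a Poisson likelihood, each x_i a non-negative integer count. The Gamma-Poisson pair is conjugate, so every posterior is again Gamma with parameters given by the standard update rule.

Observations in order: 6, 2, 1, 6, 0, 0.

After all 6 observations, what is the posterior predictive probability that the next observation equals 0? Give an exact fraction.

1171355575953987221848064/4987885095119476318359375

obs 1: x=6 → posterior Gamma(12, 9)
obs 2: x=2 → posterior Gamma(14, 10)
obs 3: x=1 → posterior Gamma(15, 11)
obs 4: x=6 → posterior Gamma(21, 12)
obs 5: x=0 → posterior Gamma(21, 13)
obs 6: x=0 → posterior Gamma(21, 14)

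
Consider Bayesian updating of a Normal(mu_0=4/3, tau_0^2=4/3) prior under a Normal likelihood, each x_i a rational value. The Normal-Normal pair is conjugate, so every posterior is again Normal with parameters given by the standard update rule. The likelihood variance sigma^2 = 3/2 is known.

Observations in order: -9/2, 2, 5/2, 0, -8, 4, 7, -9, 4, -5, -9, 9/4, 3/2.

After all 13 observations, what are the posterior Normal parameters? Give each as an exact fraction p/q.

mu_0=-86/113, tau_0^2=12/113

obs 1: x=-9/2 → posterior Normal(-24/17, 12/17)
obs 2: x=2 → posterior Normal(-8/25, 12/25)
obs 3: x=5/2 → posterior Normal(4/11, 4/11)
obs 4: x=0 → posterior Normal(12/41, 12/41)
obs 5: x=-8 → posterior Normal(-52/49, 12/49)
obs 6: x=4 → posterior Normal(-20/57, 4/19)
obs 7: x=7 → posterior Normal(36/65, 12/65)
obs 8: x=-9 → posterior Normal(-36/73, 12/73)
obs 9: x=4 → posterior Normal(-4/81, 4/27)
obs 10: x=-5 → posterior Normal(-44/89, 12/89)
obs 11: x=-9 → posterior Normal(-116/97, 12/97)
obs 12: x=9/4 → posterior Normal(-14/15, 4/35)
obs 13: x=3/2 → posterior Normal(-86/113, 12/113)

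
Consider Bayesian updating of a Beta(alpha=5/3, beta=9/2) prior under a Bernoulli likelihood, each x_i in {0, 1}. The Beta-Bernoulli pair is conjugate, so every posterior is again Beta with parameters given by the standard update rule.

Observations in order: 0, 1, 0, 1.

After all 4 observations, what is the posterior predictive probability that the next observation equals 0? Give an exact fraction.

39/61

obs 1: x=0 → posterior Beta(5/3, 11/2)
obs 2: x=1 → posterior Beta(8/3, 11/2)
obs 3: x=0 → posterior Beta(8/3, 13/2)
obs 4: x=1 → posterior Beta(11/3, 13/2)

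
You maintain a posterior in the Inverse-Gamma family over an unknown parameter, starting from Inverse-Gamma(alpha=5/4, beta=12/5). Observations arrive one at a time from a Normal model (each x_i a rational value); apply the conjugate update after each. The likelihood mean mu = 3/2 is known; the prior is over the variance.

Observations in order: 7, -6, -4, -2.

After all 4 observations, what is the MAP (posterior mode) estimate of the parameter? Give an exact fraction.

obs 1: x=7 → posterior Inverse-Gamma(7/4, 701/40)
obs 2: x=-6 → posterior Inverse-Gamma(9/4, 913/20)
obs 3: x=-4 → posterior Inverse-Gamma(11/4, 2431/40)
obs 4: x=-2 → posterior Inverse-Gamma(13/4, 669/10)

1338/85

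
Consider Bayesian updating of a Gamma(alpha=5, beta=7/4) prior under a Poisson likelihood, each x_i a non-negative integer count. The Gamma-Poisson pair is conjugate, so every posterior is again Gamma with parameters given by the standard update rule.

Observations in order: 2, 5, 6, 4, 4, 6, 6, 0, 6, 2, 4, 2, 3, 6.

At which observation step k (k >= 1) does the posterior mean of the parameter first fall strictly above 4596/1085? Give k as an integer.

k = 7

obs 1: x=2 → posterior Gamma(7, 11/4)
obs 2: x=5 → posterior Gamma(12, 15/4)
obs 3: x=6 → posterior Gamma(18, 19/4)
obs 4: x=4 → posterior Gamma(22, 23/4)
obs 5: x=4 → posterior Gamma(26, 27/4)
obs 6: x=6 → posterior Gamma(32, 31/4)
obs 7: x=6 → posterior Gamma(38, 35/4)
obs 8: x=0 → posterior Gamma(38, 39/4)
obs 9: x=6 → posterior Gamma(44, 43/4)
obs 10: x=2 → posterior Gamma(46, 47/4)
obs 11: x=4 → posterior Gamma(50, 51/4)
obs 12: x=2 → posterior Gamma(52, 55/4)
obs 13: x=3 → posterior Gamma(55, 59/4)
obs 14: x=6 → posterior Gamma(61, 63/4)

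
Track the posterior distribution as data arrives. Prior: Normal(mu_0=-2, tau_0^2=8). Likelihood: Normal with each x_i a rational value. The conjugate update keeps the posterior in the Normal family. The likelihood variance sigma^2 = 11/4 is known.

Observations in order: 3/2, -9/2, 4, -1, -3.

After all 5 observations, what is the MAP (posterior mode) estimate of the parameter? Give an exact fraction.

obs 1: x=3/2 → posterior Normal(26/43, 88/43)
obs 2: x=-9/2 → posterior Normal(-118/75, 88/75)
obs 3: x=4 → posterior Normal(10/107, 88/107)
obs 4: x=-1 → posterior Normal(-22/139, 88/139)
obs 5: x=-3 → posterior Normal(-118/171, 88/171)

-118/171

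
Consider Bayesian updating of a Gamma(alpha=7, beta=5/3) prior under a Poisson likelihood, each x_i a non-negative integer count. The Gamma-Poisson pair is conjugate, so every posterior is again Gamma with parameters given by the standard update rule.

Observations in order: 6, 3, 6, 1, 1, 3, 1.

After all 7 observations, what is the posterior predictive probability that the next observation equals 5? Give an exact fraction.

obs 1: x=6 → posterior Gamma(13, 8/3)
obs 2: x=3 → posterior Gamma(16, 11/3)
obs 3: x=6 → posterior Gamma(22, 14/3)
obs 4: x=1 → posterior Gamma(23, 17/3)
obs 5: x=1 → posterior Gamma(24, 20/3)
obs 6: x=3 → posterior Gamma(27, 23/3)
obs 7: x=1 → posterior Gamma(28, 26/3)

7022143965143002938150359550896084935394721792/62623297589448778360828428329074752308805325441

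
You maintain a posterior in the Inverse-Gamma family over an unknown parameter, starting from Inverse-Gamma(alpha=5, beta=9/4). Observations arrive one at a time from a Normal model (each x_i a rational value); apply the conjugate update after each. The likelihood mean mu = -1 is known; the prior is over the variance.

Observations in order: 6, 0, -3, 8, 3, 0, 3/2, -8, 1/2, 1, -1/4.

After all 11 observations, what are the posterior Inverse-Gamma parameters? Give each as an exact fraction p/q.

obs 1: x=6 → posterior Inverse-Gamma(11/2, 107/4)
obs 2: x=0 → posterior Inverse-Gamma(6, 109/4)
obs 3: x=-3 → posterior Inverse-Gamma(13/2, 117/4)
obs 4: x=8 → posterior Inverse-Gamma(7, 279/4)
obs 5: x=3 → posterior Inverse-Gamma(15/2, 311/4)
obs 6: x=0 → posterior Inverse-Gamma(8, 313/4)
obs 7: x=3/2 → posterior Inverse-Gamma(17/2, 651/8)
obs 8: x=-8 → posterior Inverse-Gamma(9, 847/8)
obs 9: x=1/2 → posterior Inverse-Gamma(19/2, 107)
obs 10: x=1 → posterior Inverse-Gamma(10, 109)
obs 11: x=-1/4 → posterior Inverse-Gamma(21/2, 3497/32)

alpha=21/2, beta=3497/32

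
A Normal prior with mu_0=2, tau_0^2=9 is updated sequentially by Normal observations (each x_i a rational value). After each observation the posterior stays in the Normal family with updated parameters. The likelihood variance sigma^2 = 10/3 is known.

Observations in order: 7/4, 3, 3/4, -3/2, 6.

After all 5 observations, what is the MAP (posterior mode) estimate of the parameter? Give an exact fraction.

obs 1: x=7/4 → posterior Normal(269/148, 90/37)
obs 2: x=3 → posterior Normal(593/256, 45/32)
obs 3: x=3/4 → posterior Normal(337/182, 90/91)
obs 4: x=-3/2 → posterior Normal(64/59, 45/59)
obs 5: x=6 → posterior Normal(2, 18/29)

2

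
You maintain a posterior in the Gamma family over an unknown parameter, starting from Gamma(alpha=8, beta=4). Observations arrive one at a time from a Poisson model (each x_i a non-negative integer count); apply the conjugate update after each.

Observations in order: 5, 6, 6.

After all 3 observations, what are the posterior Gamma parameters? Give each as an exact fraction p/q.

alpha=25, beta=7

obs 1: x=5 → posterior Gamma(13, 5)
obs 2: x=6 → posterior Gamma(19, 6)
obs 3: x=6 → posterior Gamma(25, 7)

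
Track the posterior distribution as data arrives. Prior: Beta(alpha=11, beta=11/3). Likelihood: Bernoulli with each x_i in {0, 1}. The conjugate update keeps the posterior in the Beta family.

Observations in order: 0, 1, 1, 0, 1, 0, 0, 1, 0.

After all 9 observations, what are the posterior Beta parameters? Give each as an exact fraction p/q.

alpha=15, beta=26/3

obs 1: x=0 → posterior Beta(11, 14/3)
obs 2: x=1 → posterior Beta(12, 14/3)
obs 3: x=1 → posterior Beta(13, 14/3)
obs 4: x=0 → posterior Beta(13, 17/3)
obs 5: x=1 → posterior Beta(14, 17/3)
obs 6: x=0 → posterior Beta(14, 20/3)
obs 7: x=0 → posterior Beta(14, 23/3)
obs 8: x=1 → posterior Beta(15, 23/3)
obs 9: x=0 → posterior Beta(15, 26/3)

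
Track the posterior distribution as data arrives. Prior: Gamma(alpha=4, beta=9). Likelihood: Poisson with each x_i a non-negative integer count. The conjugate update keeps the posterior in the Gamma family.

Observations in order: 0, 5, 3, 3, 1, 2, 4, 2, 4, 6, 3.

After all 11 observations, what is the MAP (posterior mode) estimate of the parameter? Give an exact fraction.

9/5

obs 1: x=0 → posterior Gamma(4, 10)
obs 2: x=5 → posterior Gamma(9, 11)
obs 3: x=3 → posterior Gamma(12, 12)
obs 4: x=3 → posterior Gamma(15, 13)
obs 5: x=1 → posterior Gamma(16, 14)
obs 6: x=2 → posterior Gamma(18, 15)
obs 7: x=4 → posterior Gamma(22, 16)
obs 8: x=2 → posterior Gamma(24, 17)
obs 9: x=4 → posterior Gamma(28, 18)
obs 10: x=6 → posterior Gamma(34, 19)
obs 11: x=3 → posterior Gamma(37, 20)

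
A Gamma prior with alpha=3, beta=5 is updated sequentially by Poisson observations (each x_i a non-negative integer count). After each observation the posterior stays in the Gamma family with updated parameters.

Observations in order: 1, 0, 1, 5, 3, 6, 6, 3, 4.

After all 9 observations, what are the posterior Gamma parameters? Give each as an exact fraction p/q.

obs 1: x=1 → posterior Gamma(4, 6)
obs 2: x=0 → posterior Gamma(4, 7)
obs 3: x=1 → posterior Gamma(5, 8)
obs 4: x=5 → posterior Gamma(10, 9)
obs 5: x=3 → posterior Gamma(13, 10)
obs 6: x=6 → posterior Gamma(19, 11)
obs 7: x=6 → posterior Gamma(25, 12)
obs 8: x=3 → posterior Gamma(28, 13)
obs 9: x=4 → posterior Gamma(32, 14)

alpha=32, beta=14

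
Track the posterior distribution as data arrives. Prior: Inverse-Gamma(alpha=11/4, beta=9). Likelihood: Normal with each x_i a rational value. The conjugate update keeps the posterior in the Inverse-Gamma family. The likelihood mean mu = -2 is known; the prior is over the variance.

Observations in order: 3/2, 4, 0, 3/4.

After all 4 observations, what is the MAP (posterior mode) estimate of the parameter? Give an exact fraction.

1245/184

obs 1: x=3/2 → posterior Inverse-Gamma(13/4, 121/8)
obs 2: x=4 → posterior Inverse-Gamma(15/4, 265/8)
obs 3: x=0 → posterior Inverse-Gamma(17/4, 281/8)
obs 4: x=3/4 → posterior Inverse-Gamma(19/4, 1245/32)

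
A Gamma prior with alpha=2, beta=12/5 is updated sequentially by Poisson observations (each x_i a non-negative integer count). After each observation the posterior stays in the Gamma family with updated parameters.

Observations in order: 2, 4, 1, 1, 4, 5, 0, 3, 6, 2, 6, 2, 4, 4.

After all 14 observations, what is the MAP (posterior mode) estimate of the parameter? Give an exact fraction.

225/82

obs 1: x=2 → posterior Gamma(4, 17/5)
obs 2: x=4 → posterior Gamma(8, 22/5)
obs 3: x=1 → posterior Gamma(9, 27/5)
obs 4: x=1 → posterior Gamma(10, 32/5)
obs 5: x=4 → posterior Gamma(14, 37/5)
obs 6: x=5 → posterior Gamma(19, 42/5)
obs 7: x=0 → posterior Gamma(19, 47/5)
obs 8: x=3 → posterior Gamma(22, 52/5)
obs 9: x=6 → posterior Gamma(28, 57/5)
obs 10: x=2 → posterior Gamma(30, 62/5)
obs 11: x=6 → posterior Gamma(36, 67/5)
obs 12: x=2 → posterior Gamma(38, 72/5)
obs 13: x=4 → posterior Gamma(42, 77/5)
obs 14: x=4 → posterior Gamma(46, 82/5)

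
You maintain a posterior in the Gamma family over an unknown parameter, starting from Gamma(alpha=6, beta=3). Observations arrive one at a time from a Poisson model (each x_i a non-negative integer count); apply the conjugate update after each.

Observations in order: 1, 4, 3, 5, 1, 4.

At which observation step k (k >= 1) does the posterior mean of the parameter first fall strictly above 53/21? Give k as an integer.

obs 1: x=1 → posterior Gamma(7, 4)
obs 2: x=4 → posterior Gamma(11, 5)
obs 3: x=3 → posterior Gamma(14, 6)
obs 4: x=5 → posterior Gamma(19, 7)
obs 5: x=1 → posterior Gamma(20, 8)
obs 6: x=4 → posterior Gamma(24, 9)

k = 4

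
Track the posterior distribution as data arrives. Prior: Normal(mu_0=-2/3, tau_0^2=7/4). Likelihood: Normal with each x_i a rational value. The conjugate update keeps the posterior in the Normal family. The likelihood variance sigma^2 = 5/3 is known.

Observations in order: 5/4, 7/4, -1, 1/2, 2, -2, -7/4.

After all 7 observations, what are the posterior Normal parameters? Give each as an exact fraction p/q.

mu_0=29/2004, tau_0^2=35/167

obs 1: x=5/4 → posterior Normal(155/492, 35/41)
obs 2: x=7/4 → posterior Normal(149/186, 35/62)
obs 3: x=-1 → posterior Normal(86/249, 35/83)
obs 4: x=1/2 → posterior Normal(235/624, 35/104)
obs 5: x=2 → posterior Normal(487/750, 7/25)
obs 6: x=-2 → posterior Normal(235/876, 35/146)
obs 7: x=-7/4 → posterior Normal(29/2004, 35/167)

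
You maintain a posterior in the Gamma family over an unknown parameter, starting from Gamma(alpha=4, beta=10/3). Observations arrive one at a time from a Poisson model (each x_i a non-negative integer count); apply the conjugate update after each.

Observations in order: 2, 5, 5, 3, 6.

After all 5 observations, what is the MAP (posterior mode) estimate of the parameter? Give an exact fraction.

72/25

obs 1: x=2 → posterior Gamma(6, 13/3)
obs 2: x=5 → posterior Gamma(11, 16/3)
obs 3: x=5 → posterior Gamma(16, 19/3)
obs 4: x=3 → posterior Gamma(19, 22/3)
obs 5: x=6 → posterior Gamma(25, 25/3)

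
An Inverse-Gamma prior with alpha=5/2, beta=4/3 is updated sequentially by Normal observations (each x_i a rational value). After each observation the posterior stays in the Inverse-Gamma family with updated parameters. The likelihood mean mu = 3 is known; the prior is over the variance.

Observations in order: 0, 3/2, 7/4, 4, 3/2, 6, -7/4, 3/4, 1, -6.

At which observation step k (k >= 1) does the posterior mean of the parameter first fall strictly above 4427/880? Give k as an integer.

obs 1: x=0 → posterior Inverse-Gamma(3, 35/6)
obs 2: x=3/2 → posterior Inverse-Gamma(7/2, 167/24)
obs 3: x=7/4 → posterior Inverse-Gamma(4, 743/96)
obs 4: x=4 → posterior Inverse-Gamma(9/2, 791/96)
obs 5: x=3/2 → posterior Inverse-Gamma(5, 899/96)
obs 6: x=6 → posterior Inverse-Gamma(11/2, 1331/96)
obs 7: x=-7/4 → posterior Inverse-Gamma(6, 1207/48)
obs 8: x=3/4 → posterior Inverse-Gamma(13/2, 2657/96)
obs 9: x=1 → posterior Inverse-Gamma(7, 2849/96)
obs 10: x=-6 → posterior Inverse-Gamma(15/2, 6737/96)

k = 8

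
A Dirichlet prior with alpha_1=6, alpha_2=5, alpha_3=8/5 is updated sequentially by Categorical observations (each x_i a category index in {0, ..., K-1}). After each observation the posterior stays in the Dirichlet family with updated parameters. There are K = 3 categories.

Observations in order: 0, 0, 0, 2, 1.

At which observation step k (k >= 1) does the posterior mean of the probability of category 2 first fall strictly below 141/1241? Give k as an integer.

obs 1: x=0 → posterior Dirichlet(7, 5, 8/5)
obs 2: x=0 → posterior Dirichlet(8, 5, 8/5)
obs 3: x=0 → posterior Dirichlet(9, 5, 8/5)
obs 4: x=2 → posterior Dirichlet(9, 5, 13/5)
obs 5: x=1 → posterior Dirichlet(9, 6, 13/5)

k = 2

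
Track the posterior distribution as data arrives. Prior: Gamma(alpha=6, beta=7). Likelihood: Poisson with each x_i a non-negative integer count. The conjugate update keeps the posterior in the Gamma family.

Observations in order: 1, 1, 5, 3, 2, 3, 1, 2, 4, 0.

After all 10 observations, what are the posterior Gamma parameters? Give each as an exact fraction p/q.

obs 1: x=1 → posterior Gamma(7, 8)
obs 2: x=1 → posterior Gamma(8, 9)
obs 3: x=5 → posterior Gamma(13, 10)
obs 4: x=3 → posterior Gamma(16, 11)
obs 5: x=2 → posterior Gamma(18, 12)
obs 6: x=3 → posterior Gamma(21, 13)
obs 7: x=1 → posterior Gamma(22, 14)
obs 8: x=2 → posterior Gamma(24, 15)
obs 9: x=4 → posterior Gamma(28, 16)
obs 10: x=0 → posterior Gamma(28, 17)

alpha=28, beta=17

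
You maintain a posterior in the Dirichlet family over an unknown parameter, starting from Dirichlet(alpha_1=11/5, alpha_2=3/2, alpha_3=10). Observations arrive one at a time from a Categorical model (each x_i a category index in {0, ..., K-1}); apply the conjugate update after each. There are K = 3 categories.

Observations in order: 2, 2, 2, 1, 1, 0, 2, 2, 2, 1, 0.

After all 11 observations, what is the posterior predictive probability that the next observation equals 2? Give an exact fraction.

160/247

obs 1: x=2 → posterior Dirichlet(11/5, 3/2, 11)
obs 2: x=2 → posterior Dirichlet(11/5, 3/2, 12)
obs 3: x=2 → posterior Dirichlet(11/5, 3/2, 13)
obs 4: x=1 → posterior Dirichlet(11/5, 5/2, 13)
obs 5: x=1 → posterior Dirichlet(11/5, 7/2, 13)
obs 6: x=0 → posterior Dirichlet(16/5, 7/2, 13)
obs 7: x=2 → posterior Dirichlet(16/5, 7/2, 14)
obs 8: x=2 → posterior Dirichlet(16/5, 7/2, 15)
obs 9: x=2 → posterior Dirichlet(16/5, 7/2, 16)
obs 10: x=1 → posterior Dirichlet(16/5, 9/2, 16)
obs 11: x=0 → posterior Dirichlet(21/5, 9/2, 16)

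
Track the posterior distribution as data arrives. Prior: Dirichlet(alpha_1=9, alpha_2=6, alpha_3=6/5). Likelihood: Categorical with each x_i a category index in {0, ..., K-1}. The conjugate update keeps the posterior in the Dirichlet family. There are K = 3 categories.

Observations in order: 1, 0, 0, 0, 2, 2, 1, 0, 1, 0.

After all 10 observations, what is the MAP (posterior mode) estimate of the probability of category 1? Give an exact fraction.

10/29

obs 1: x=1 → posterior Dirichlet(9, 7, 6/5)
obs 2: x=0 → posterior Dirichlet(10, 7, 6/5)
obs 3: x=0 → posterior Dirichlet(11, 7, 6/5)
obs 4: x=0 → posterior Dirichlet(12, 7, 6/5)
obs 5: x=2 → posterior Dirichlet(12, 7, 11/5)
obs 6: x=2 → posterior Dirichlet(12, 7, 16/5)
obs 7: x=1 → posterior Dirichlet(12, 8, 16/5)
obs 8: x=0 → posterior Dirichlet(13, 8, 16/5)
obs 9: x=1 → posterior Dirichlet(13, 9, 16/5)
obs 10: x=0 → posterior Dirichlet(14, 9, 16/5)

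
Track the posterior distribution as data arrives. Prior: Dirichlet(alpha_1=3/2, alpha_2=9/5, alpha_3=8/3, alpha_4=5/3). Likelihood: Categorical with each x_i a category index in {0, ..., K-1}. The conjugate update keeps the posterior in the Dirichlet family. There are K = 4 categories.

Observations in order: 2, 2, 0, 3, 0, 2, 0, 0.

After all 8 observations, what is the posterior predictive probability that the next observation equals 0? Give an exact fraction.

165/469

obs 1: x=2 → posterior Dirichlet(3/2, 9/5, 11/3, 5/3)
obs 2: x=2 → posterior Dirichlet(3/2, 9/5, 14/3, 5/3)
obs 3: x=0 → posterior Dirichlet(5/2, 9/5, 14/3, 5/3)
obs 4: x=3 → posterior Dirichlet(5/2, 9/5, 14/3, 8/3)
obs 5: x=0 → posterior Dirichlet(7/2, 9/5, 14/3, 8/3)
obs 6: x=2 → posterior Dirichlet(7/2, 9/5, 17/3, 8/3)
obs 7: x=0 → posterior Dirichlet(9/2, 9/5, 17/3, 8/3)
obs 8: x=0 → posterior Dirichlet(11/2, 9/5, 17/3, 8/3)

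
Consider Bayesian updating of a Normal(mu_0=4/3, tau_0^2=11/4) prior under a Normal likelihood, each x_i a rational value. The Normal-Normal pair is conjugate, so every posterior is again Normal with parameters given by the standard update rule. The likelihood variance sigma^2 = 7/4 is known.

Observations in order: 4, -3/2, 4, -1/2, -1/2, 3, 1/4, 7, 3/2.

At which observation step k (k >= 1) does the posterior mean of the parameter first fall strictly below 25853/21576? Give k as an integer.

k = 5

obs 1: x=4 → posterior Normal(80/27, 77/72)
obs 2: x=-3/2 → posterior Normal(221/174, 77/116)
obs 3: x=4 → posterior Normal(97/48, 77/160)
obs 4: x=-1/2 → posterior Normal(226/153, 77/204)
obs 5: x=-1/2 → posterior Normal(419/372, 77/248)
obs 6: x=3 → posterior Normal(617/438, 77/292)
obs 7: x=1/4 → posterior Normal(181/144, 11/48)
obs 8: x=7 → posterior Normal(2191/1140, 77/380)
obs 9: x=3/2 → posterior Normal(2389/1272, 77/424)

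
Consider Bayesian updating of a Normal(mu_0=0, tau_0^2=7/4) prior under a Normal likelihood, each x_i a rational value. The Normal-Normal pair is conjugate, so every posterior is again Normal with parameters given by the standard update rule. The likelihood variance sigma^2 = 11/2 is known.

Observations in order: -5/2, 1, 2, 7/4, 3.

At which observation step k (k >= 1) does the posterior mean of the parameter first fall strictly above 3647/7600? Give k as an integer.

obs 1: x=-5/2 → posterior Normal(-35/58, 77/58)
obs 2: x=1 → posterior Normal(-7/24, 77/72)
obs 3: x=2 → posterior Normal(7/86, 77/86)
obs 4: x=7/4 → posterior Normal(63/200, 77/100)
obs 5: x=3 → posterior Normal(49/76, 77/114)

k = 5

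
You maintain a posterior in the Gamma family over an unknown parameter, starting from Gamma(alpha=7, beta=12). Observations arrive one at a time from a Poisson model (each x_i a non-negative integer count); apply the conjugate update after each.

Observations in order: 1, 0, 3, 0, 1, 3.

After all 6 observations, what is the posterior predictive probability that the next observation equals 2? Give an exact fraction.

809596873977295011840/5480386857784802185939

obs 1: x=1 → posterior Gamma(8, 13)
obs 2: x=0 → posterior Gamma(8, 14)
obs 3: x=3 → posterior Gamma(11, 15)
obs 4: x=0 → posterior Gamma(11, 16)
obs 5: x=1 → posterior Gamma(12, 17)
obs 6: x=3 → posterior Gamma(15, 18)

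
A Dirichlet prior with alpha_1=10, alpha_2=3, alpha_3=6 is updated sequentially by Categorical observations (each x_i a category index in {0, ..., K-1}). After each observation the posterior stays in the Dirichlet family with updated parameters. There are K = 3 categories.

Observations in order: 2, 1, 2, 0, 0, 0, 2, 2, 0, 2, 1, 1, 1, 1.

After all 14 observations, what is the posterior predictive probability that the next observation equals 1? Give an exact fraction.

obs 1: x=2 → posterior Dirichlet(10, 3, 7)
obs 2: x=1 → posterior Dirichlet(10, 4, 7)
obs 3: x=2 → posterior Dirichlet(10, 4, 8)
obs 4: x=0 → posterior Dirichlet(11, 4, 8)
obs 5: x=0 → posterior Dirichlet(12, 4, 8)
obs 6: x=0 → posterior Dirichlet(13, 4, 8)
obs 7: x=2 → posterior Dirichlet(13, 4, 9)
obs 8: x=2 → posterior Dirichlet(13, 4, 10)
obs 9: x=0 → posterior Dirichlet(14, 4, 10)
obs 10: x=2 → posterior Dirichlet(14, 4, 11)
obs 11: x=1 → posterior Dirichlet(14, 5, 11)
obs 12: x=1 → posterior Dirichlet(14, 6, 11)
obs 13: x=1 → posterior Dirichlet(14, 7, 11)
obs 14: x=1 → posterior Dirichlet(14, 8, 11)

8/33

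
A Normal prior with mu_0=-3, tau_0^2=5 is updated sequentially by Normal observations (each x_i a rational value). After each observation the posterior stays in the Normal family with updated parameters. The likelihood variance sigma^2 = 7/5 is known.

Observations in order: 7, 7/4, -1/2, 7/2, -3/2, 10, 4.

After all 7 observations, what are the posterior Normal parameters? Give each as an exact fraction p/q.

obs 1: x=7 → posterior Normal(77/16, 35/32)
obs 2: x=7/4 → posterior Normal(791/228, 35/57)
obs 3: x=-1/2 → posterior Normal(741/328, 35/82)
obs 4: x=7/2 → posterior Normal(1091/428, 35/107)
obs 5: x=-3/2 → posterior Normal(941/528, 35/132)
obs 6: x=10 → posterior Normal(1941/628, 35/157)
obs 7: x=4 → posterior Normal(2341/728, 5/26)

mu_0=2341/728, tau_0^2=5/26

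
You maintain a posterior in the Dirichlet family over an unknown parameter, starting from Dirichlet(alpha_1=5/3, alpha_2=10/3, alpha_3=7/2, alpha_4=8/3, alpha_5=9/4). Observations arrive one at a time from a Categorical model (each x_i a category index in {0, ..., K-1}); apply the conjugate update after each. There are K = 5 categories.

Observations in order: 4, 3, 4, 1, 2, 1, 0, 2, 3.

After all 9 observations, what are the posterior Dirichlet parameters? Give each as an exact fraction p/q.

obs 1: x=4 → posterior Dirichlet(5/3, 10/3, 7/2, 8/3, 13/4)
obs 2: x=3 → posterior Dirichlet(5/3, 10/3, 7/2, 11/3, 13/4)
obs 3: x=4 → posterior Dirichlet(5/3, 10/3, 7/2, 11/3, 17/4)
obs 4: x=1 → posterior Dirichlet(5/3, 13/3, 7/2, 11/3, 17/4)
obs 5: x=2 → posterior Dirichlet(5/3, 13/3, 9/2, 11/3, 17/4)
obs 6: x=1 → posterior Dirichlet(5/3, 16/3, 9/2, 11/3, 17/4)
obs 7: x=0 → posterior Dirichlet(8/3, 16/3, 9/2, 11/3, 17/4)
obs 8: x=2 → posterior Dirichlet(8/3, 16/3, 11/2, 11/3, 17/4)
obs 9: x=3 → posterior Dirichlet(8/3, 16/3, 11/2, 14/3, 17/4)

alpha_1=8/3, alpha_2=16/3, alpha_3=11/2, alpha_4=14/3, alpha_5=17/4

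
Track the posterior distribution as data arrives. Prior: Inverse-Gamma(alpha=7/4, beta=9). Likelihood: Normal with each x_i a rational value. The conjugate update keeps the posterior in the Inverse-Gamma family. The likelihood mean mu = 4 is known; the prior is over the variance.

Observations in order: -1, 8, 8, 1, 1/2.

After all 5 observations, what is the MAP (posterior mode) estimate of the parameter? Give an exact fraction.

55/6

obs 1: x=-1 → posterior Inverse-Gamma(9/4, 43/2)
obs 2: x=8 → posterior Inverse-Gamma(11/4, 59/2)
obs 3: x=8 → posterior Inverse-Gamma(13/4, 75/2)
obs 4: x=1 → posterior Inverse-Gamma(15/4, 42)
obs 5: x=1/2 → posterior Inverse-Gamma(17/4, 385/8)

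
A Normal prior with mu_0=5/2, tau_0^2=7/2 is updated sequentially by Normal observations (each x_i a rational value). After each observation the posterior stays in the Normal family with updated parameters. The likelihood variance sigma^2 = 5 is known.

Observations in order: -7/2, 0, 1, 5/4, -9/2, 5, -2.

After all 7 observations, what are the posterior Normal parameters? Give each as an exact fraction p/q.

obs 1: x=-7/2 → posterior Normal(1/34, 35/17)
obs 2: x=0 → posterior Normal(1/48, 35/24)
obs 3: x=1 → posterior Normal(15/62, 35/31)
obs 4: x=5/4 → posterior Normal(65/152, 35/38)
obs 5: x=-9/2 → posterior Normal(-61/180, 7/9)
obs 6: x=5 → posterior Normal(79/208, 35/52)
obs 7: x=-2 → posterior Normal(23/236, 35/59)

mu_0=23/236, tau_0^2=35/59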